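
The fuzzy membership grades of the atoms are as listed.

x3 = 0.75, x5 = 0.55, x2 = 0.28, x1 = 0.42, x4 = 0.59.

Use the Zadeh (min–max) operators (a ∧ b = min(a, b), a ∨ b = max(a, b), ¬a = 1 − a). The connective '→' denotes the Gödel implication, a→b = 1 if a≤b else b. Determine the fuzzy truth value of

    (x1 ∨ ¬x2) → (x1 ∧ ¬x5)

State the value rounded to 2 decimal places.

0.42

¬x2 = 1 − 0.28 = 0.72
x1 ∨ ¬x2 = max(a, b) on (0.42, 0.72) = 0.72
¬x5 = 1 − 0.55 = 0.45
x1 ∧ ¬x5 = min(a, b) on (0.42, 0.45) = 0.42
(x1 ∨ ¬x2) → (x1 ∧ ¬x5)  [Gödel: 1 if a≤b else b] with a=0.72, b=0.42 → 0.42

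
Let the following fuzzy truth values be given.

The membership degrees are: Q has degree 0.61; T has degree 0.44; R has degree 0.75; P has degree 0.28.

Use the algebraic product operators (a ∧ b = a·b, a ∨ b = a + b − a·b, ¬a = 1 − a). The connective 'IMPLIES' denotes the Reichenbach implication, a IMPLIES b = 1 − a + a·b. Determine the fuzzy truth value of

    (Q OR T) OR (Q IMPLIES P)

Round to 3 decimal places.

Q OR T = a + b − a·b on (0.6100, 0.4400) = 0.7816
Q IMPLIES P  [Reichenbach: 1 − a + a·b] with a=0.6100, b=0.2800 → 0.5608
(Q OR T) OR (Q IMPLIES P) = a + b − a·b on (0.7816, 0.5608) = 0.9041

0.904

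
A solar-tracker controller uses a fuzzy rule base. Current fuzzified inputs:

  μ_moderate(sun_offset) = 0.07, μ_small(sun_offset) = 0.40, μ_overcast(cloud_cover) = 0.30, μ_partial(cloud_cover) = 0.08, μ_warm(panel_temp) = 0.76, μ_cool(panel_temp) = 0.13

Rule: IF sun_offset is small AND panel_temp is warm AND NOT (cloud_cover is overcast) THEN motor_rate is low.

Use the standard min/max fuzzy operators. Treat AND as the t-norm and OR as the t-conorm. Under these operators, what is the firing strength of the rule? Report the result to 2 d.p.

0.40

firing strength: small=0.40, warm=0.76, ¬overcast=1−0.30=0.70; AND[min(a, b)] → w = 0.40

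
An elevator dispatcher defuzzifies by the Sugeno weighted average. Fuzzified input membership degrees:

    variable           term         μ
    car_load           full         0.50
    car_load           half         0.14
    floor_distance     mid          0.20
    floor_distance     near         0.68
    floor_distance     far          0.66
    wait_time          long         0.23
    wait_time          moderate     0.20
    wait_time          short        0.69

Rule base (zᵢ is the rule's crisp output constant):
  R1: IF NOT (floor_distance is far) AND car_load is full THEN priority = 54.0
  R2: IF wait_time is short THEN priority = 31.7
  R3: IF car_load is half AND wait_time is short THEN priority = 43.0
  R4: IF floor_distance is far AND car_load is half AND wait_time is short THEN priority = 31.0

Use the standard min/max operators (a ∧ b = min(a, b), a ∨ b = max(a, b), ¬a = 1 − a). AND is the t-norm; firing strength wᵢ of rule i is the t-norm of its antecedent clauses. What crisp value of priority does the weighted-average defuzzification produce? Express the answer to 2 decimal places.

R1 (z=54.0): ¬far=1−0.66=0.34, full=0.50; AND[min(a, b)] → w = 0.34
R2 (z=31.7): short=0.69 → w = 0.69
R3 (z=43.0): half=0.14, short=0.69; AND[min(a, b)] → w = 0.14
R4 (z=31.0): far=0.66, half=0.14, short=0.69; AND[min(a, b)] → w = 0.14
Weighted average = (0.34·54.0 + 0.69·31.7 + 0.14·43.0 + 0.14·31.0) / (0.34 + 0.69 + 0.14 + 0.14)
  = 50.5930 / 1.3100 = 38.62

38.62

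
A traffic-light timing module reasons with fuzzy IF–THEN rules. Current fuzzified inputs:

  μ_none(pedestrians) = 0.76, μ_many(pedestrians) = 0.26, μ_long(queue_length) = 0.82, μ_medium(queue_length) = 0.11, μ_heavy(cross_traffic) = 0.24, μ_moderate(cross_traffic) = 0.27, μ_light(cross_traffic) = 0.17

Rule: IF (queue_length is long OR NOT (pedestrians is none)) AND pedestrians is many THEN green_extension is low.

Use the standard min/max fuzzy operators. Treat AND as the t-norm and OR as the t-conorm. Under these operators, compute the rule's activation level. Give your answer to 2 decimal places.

firing strength: (long=0.82 OR ¬none=1−0.76=0.24) = 0.82; AND[min(a, b)] with many=0.26 → w = 0.26

0.26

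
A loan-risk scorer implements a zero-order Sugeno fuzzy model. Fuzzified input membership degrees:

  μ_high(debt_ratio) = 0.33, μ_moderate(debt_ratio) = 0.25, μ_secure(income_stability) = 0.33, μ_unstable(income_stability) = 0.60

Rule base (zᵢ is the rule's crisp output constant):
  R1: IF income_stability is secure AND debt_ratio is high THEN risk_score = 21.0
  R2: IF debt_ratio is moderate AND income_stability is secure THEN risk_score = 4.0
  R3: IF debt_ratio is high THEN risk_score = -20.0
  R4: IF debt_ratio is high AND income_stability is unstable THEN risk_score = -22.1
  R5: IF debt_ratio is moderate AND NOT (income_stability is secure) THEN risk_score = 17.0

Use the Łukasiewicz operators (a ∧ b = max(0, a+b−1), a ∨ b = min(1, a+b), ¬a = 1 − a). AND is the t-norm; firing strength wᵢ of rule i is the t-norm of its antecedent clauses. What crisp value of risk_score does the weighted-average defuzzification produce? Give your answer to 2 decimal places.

R1 (z=21.0): secure=0.33, high=0.33; AND[max(0, a+b−1)] → w = 0.00
R2 (z=4.0): moderate=0.25, secure=0.33; AND[max(0, a+b−1)] → w = 0.00
R3 (z=-20.0): high=0.33 → w = 0.33
R4 (z=-22.1): high=0.33, unstable=0.60; AND[max(0, a+b−1)] → w = 0.00
R5 (z=17.0): moderate=0.25, ¬secure=1−0.33=0.67; AND[max(0, a+b−1)] → w = 0.00
Weighted average = (0.00·21.0 + 0.00·4.0 + 0.33·-20.0 + 0.00·-22.1 + 0.00·17.0) / (0.00 + 0.00 + 0.33 + 0.00 + 0.00)
  = -6.6000 / 0.3300 = -20.00

-20.00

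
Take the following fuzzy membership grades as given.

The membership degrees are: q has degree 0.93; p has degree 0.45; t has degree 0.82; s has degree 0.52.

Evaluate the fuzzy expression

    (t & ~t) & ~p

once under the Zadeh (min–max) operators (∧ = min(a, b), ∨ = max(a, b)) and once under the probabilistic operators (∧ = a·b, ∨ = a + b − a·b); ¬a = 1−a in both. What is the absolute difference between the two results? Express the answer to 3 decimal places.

0.099

Under Zadeh (min–max):
  ~t = 1 − 0.82 = 0.18
  t & ~t = min(a, b) on (0.82, 0.18) = 0.18
  ~p = 1 − 0.45 = 0.55
  (t & ~t) & ~p = min(a, b) on (0.18, 0.55) = 0.18
  → value = 0.1800
Under probabilistic:
  ~t = 1 − 0.8200 = 0.1800
  t & ~t = a·b on (0.8200, 0.1800) = 0.1476
  ~p = 1 − 0.4500 = 0.5500
  (t & ~t) & ~p = a·b on (0.1476, 0.5500) = 0.0812
  → value = 0.0812
|0.1800 − 0.0812| = 0.099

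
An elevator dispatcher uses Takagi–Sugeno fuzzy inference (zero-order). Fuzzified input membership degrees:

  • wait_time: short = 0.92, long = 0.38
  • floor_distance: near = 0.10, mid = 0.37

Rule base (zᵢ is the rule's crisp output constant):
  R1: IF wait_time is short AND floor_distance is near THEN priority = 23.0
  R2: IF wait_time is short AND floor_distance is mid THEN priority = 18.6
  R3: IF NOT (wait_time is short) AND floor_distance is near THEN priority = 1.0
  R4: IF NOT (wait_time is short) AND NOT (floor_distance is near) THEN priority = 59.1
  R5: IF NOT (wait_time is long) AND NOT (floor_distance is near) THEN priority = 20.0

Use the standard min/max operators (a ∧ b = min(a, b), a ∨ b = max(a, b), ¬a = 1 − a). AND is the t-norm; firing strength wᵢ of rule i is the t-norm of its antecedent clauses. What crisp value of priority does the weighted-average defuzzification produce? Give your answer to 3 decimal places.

R1 (z=23.0): short=0.92, near=0.10; AND[min(a, b)] → w = 0.10
R2 (z=18.6): short=0.92, mid=0.37; AND[min(a, b)] → w = 0.37
R3 (z=1.0): ¬short=1−0.92=0.08, near=0.10; AND[min(a, b)] → w = 0.08
R4 (z=59.1): ¬short=1−0.92=0.08, ¬near=1−0.10=0.90; AND[min(a, b)] → w = 0.08
R5 (z=20.0): ¬long=1−0.38=0.62, ¬near=1−0.10=0.90; AND[min(a, b)] → w = 0.62
Weighted average = (0.10·23.0 + 0.37·18.6 + 0.08·1.0 + 0.08·59.1 + 0.62·20.0) / (0.10 + 0.37 + 0.08 + 0.08 + 0.62)
  = 26.3900 / 1.2500 = 21.112

21.112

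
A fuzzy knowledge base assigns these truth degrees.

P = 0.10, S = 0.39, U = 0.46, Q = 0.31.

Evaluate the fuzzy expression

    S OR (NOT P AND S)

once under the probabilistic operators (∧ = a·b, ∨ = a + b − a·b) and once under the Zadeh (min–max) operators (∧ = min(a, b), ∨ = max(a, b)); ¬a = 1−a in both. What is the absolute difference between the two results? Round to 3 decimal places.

Under probabilistic:
  NOT P = 1 − 0.1000 = 0.9000
  NOT P AND S = a·b on (0.9000, 0.3900) = 0.3510
  S OR (NOT P AND S) = a + b − a·b on (0.3900, 0.3510) = 0.6041
  → value = 0.6041
Under Zadeh (min–max):
  NOT P = 1 − 0.10 = 0.90
  NOT P AND S = min(a, b) on (0.90, 0.39) = 0.39
  S OR (NOT P AND S) = max(a, b) on (0.39, 0.39) = 0.39
  → value = 0.3900
|0.6041 − 0.3900| = 0.214

0.214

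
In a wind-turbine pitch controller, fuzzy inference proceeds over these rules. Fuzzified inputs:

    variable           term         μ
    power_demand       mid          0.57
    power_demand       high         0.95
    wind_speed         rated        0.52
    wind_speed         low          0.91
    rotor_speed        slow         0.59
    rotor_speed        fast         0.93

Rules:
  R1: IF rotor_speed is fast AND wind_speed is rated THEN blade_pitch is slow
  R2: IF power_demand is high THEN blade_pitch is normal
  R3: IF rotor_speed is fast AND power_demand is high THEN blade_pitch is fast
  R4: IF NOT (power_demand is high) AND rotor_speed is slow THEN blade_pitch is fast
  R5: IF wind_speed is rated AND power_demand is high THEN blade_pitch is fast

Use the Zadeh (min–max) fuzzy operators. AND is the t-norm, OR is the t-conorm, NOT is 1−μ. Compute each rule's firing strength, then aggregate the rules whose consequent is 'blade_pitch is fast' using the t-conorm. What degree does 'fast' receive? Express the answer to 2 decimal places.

0.93

R1: fast=0.93, rated=0.52; AND[min(a, b)] → w = 0.52
R2: high=0.95 → w = 0.95
R3: fast=0.93, high=0.95; AND[min(a, b)] → w = 0.93
R4: ¬high=1−0.95=0.05, slow=0.59; AND[min(a, b)] → w = 0.05
R5: rated=0.52, high=0.95; AND[min(a, b)] → w = 0.52
Rules with consequent 'fast': {R3, R4, R5} → strengths 0.93, 0.05, 0.52
Aggregate via t-conorm [max(a, b)]: 0.93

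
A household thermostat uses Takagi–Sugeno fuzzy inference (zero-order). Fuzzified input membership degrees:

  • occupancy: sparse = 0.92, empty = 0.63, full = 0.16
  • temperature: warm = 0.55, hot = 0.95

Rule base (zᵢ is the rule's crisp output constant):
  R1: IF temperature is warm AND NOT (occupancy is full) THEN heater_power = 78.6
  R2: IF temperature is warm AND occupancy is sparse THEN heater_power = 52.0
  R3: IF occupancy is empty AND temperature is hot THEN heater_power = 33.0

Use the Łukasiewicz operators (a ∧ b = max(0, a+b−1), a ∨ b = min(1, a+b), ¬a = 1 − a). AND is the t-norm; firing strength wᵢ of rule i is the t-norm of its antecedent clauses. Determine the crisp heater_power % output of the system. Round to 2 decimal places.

R1 (z=78.6): warm=0.55, ¬full=1−0.16=0.84; AND[max(0, a+b−1)] → w = 0.39
R2 (z=52.0): warm=0.55, sparse=0.92; AND[max(0, a+b−1)] → w = 0.47
R3 (z=33.0): empty=0.63, hot=0.95; AND[max(0, a+b−1)] → w = 0.58
Weighted average = (0.39·78.6 + 0.47·52.0 + 0.58·33.0) / (0.39 + 0.47 + 0.58)
  = 74.2340 / 1.4400 = 51.55

51.55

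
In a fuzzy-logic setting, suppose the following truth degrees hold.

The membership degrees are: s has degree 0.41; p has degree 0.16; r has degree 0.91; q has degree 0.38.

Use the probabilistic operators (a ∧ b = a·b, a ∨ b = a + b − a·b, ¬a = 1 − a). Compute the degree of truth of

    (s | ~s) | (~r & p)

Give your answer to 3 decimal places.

0.762

~s = 1 − 0.4100 = 0.5900
s | ~s = a + b − a·b on (0.4100, 0.5900) = 0.7581
~r = 1 − 0.9100 = 0.0900
~r & p = a·b on (0.0900, 0.1600) = 0.0144
(s | ~s) | (~r & p) = a + b − a·b on (0.7581, 0.0144) = 0.7616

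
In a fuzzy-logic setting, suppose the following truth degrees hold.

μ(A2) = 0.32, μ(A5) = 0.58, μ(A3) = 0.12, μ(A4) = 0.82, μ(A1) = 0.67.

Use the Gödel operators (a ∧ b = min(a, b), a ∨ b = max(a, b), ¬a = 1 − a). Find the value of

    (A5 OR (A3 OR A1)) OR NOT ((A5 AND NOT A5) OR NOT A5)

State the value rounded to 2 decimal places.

A3 OR A1 = max(a, b) on (0.12, 0.67) = 0.67
A5 OR (A3 OR A1) = max(a, b) on (0.58, 0.67) = 0.67
NOT A5 = 1 − 0.58 = 0.42
A5 AND NOT A5 = min(a, b) on (0.58, 0.42) = 0.42
NOT A5 = 1 − 0.58 = 0.42
(A5 AND NOT A5) OR NOT A5 = max(a, b) on (0.42, 0.42) = 0.42
NOT ((A5 AND NOT A5) OR NOT A5) = 1 − 0.42 = 0.58
(A5 OR (A3 OR A1)) OR NOT ((A5 AND NOT A5) OR NOT A5) = max(a, b) on (0.67, 0.58) = 0.67

0.67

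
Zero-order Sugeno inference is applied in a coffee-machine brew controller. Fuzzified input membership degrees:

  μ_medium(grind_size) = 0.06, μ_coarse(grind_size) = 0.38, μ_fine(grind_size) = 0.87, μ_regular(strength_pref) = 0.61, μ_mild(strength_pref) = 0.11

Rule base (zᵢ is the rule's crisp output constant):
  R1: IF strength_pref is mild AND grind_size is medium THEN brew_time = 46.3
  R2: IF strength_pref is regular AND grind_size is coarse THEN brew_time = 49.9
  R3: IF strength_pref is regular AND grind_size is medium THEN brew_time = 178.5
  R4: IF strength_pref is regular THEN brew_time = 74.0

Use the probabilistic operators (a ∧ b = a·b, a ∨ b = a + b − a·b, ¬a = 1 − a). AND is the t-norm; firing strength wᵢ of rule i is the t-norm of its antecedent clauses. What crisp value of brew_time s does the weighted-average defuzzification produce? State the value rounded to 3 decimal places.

R1 (z=46.3): mild=0.11, medium=0.06; AND[a·b] → w = 0.0066
R2 (z=49.9): regular=0.61, coarse=0.38; AND[a·b] → w = 0.2318
R3 (z=178.5): regular=0.61, medium=0.06; AND[a·b] → w = 0.0366
R4 (z=74.0): regular=0.61 → w = 0.6100
Weighted average = (0.0066·46.3 + 0.2318·49.9 + 0.0366·178.5 + 0.6100·74.0) / (0.0066 + 0.2318 + 0.0366 + 0.6100)
  = 63.5455 / 0.8850 = 71.803

71.803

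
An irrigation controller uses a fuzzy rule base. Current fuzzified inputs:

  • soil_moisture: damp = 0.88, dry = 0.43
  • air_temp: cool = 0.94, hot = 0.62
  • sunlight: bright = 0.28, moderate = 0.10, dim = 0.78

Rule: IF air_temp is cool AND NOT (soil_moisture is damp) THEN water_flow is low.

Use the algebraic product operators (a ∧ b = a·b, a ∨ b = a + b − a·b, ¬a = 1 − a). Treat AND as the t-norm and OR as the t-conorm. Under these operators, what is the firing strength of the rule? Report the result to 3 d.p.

0.113

firing strength: cool=0.94, ¬damp=1−0.88=0.12; AND[a·b] → w = 0.1128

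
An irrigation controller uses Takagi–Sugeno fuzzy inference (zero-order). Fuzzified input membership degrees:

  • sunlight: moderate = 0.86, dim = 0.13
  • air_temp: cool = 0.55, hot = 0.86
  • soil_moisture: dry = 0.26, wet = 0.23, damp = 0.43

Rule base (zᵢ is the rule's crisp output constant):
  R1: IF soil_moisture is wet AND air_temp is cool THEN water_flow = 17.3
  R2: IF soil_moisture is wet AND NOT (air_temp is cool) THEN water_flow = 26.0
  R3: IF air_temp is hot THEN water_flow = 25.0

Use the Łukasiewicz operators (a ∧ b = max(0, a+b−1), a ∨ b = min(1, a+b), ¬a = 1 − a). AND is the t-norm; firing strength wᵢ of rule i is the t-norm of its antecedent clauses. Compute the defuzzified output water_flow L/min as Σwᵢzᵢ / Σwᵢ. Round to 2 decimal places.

R1 (z=17.3): wet=0.23, cool=0.55; AND[max(0, a+b−1)] → w = 0.00
R2 (z=26.0): wet=0.23, ¬cool=1−0.55=0.45; AND[max(0, a+b−1)] → w = 0.00
R3 (z=25.0): hot=0.86 → w = 0.86
Weighted average = (0.00·17.3 + 0.00·26.0 + 0.86·25.0) / (0.00 + 0.00 + 0.86)
  = 21.5000 / 0.8600 = 25.00

25.00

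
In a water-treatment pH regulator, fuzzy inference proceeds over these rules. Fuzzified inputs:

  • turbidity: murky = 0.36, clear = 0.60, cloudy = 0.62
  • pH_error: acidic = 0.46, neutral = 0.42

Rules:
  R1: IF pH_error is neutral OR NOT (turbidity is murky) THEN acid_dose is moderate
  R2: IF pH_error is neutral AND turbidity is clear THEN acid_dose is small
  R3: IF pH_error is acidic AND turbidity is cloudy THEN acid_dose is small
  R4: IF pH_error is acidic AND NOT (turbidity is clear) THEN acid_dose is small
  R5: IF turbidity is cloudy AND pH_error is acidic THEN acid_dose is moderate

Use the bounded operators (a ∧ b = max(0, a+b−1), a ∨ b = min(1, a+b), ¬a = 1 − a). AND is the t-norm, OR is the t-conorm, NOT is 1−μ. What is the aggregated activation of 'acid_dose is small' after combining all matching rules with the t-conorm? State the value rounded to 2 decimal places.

0.10

R1: neutral=0.42, ¬murky=1−0.36=0.64; OR[min(1, a+b)] → w = 1.00
R2: neutral=0.42, clear=0.60; AND[max(0, a+b−1)] → w = 0.02
R3: acidic=0.46, cloudy=0.62; AND[max(0, a+b−1)] → w = 0.08
R4: acidic=0.46, ¬clear=1−0.60=0.40; AND[max(0, a+b−1)] → w = 0.00
R5: cloudy=0.62, acidic=0.46; AND[max(0, a+b−1)] → w = 0.08
Rules with consequent 'small': {R2, R3, R4} → strengths 0.02, 0.08, 0.00
Aggregate via t-conorm [min(1, a+b)]: 0.10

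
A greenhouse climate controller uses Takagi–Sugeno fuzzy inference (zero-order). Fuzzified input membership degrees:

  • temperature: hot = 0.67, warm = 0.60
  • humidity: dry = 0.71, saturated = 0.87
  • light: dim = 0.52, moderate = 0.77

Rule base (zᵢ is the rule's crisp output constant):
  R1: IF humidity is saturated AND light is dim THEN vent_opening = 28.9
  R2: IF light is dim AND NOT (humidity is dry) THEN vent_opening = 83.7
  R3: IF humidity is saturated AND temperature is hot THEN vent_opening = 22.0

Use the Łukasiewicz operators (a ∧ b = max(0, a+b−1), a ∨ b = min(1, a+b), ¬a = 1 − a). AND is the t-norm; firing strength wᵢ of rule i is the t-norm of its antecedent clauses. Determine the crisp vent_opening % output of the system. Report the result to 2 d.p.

24.89

R1 (z=28.9): saturated=0.87, dim=0.52; AND[max(0, a+b−1)] → w = 0.39
R2 (z=83.7): dim=0.52, ¬dry=1−0.71=0.29; AND[max(0, a+b−1)] → w = 0.00
R3 (z=22.0): saturated=0.87, hot=0.67; AND[max(0, a+b−1)] → w = 0.54
Weighted average = (0.39·28.9 + 0.00·83.7 + 0.54·22.0) / (0.39 + 0.00 + 0.54)
  = 23.1510 / 0.9300 = 24.89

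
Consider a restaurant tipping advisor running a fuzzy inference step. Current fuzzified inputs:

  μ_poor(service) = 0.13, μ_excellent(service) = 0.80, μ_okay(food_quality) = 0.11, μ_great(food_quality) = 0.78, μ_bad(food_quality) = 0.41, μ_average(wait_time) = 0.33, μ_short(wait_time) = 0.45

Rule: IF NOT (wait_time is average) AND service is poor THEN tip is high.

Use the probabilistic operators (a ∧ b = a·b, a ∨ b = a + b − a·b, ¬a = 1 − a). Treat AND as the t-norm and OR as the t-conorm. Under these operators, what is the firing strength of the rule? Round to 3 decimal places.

firing strength: ¬average=1−0.33=0.67, poor=0.13; AND[a·b] → w = 0.0871

0.087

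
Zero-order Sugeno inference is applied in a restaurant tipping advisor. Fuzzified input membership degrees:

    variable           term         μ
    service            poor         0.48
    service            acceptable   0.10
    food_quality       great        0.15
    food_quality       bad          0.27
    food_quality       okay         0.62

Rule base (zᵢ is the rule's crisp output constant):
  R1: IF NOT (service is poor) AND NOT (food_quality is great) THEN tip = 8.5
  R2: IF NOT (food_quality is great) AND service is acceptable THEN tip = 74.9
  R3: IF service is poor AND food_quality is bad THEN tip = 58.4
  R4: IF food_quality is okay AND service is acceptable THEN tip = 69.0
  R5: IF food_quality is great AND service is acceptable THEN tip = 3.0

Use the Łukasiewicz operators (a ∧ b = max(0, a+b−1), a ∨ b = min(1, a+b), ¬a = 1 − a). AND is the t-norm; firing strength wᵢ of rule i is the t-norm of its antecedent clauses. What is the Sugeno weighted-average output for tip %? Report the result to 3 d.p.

8.500

R1 (z=8.5): ¬poor=1−0.48=0.52, ¬great=1−0.15=0.85; AND[max(0, a+b−1)] → w = 0.37
R2 (z=74.9): ¬great=1−0.15=0.85, acceptable=0.10; AND[max(0, a+b−1)] → w = 0.00
R3 (z=58.4): poor=0.48, bad=0.27; AND[max(0, a+b−1)] → w = 0.00
R4 (z=69.0): okay=0.62, acceptable=0.10; AND[max(0, a+b−1)] → w = 0.00
R5 (z=3.0): great=0.15, acceptable=0.10; AND[max(0, a+b−1)] → w = 0.00
Weighted average = (0.37·8.5 + 0.00·74.9 + 0.00·58.4 + 0.00·69.0 + 0.00·3.0) / (0.37 + 0.00 + 0.00 + 0.00 + 0.00)
  = 3.1450 / 0.3700 = 8.500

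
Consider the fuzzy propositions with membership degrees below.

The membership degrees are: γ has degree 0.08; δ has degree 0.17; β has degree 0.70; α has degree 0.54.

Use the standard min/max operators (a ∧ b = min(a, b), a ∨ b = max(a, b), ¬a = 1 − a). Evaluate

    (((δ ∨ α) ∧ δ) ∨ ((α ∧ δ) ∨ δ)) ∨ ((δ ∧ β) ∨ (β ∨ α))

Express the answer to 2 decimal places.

δ ∨ α = max(a, b) on (0.17, 0.54) = 0.54
(δ ∨ α) ∧ δ = min(a, b) on (0.54, 0.17) = 0.17
α ∧ δ = min(a, b) on (0.54, 0.17) = 0.17
(α ∧ δ) ∨ δ = max(a, b) on (0.17, 0.17) = 0.17
((δ ∨ α) ∧ δ) ∨ ((α ∧ δ) ∨ δ) = max(a, b) on (0.17, 0.17) = 0.17
δ ∧ β = min(a, b) on (0.17, 0.70) = 0.17
β ∨ α = max(a, b) on (0.70, 0.54) = 0.70
(δ ∧ β) ∨ (β ∨ α) = max(a, b) on (0.17, 0.70) = 0.70
(((δ ∨ α) ∧ δ) ∨ ((α ∧ δ) ∨ δ)) ∨ ((δ ∧ β) ∨ (β ∨ α)) = max(a, b) on (0.17, 0.70) = 0.70

0.70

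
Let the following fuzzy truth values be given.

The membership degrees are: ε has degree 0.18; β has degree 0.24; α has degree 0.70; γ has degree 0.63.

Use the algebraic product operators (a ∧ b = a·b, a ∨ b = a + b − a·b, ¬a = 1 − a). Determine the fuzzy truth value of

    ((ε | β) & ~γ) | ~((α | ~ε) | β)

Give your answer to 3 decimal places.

0.175

ε | β = a + b − a·b on (0.1800, 0.2400) = 0.3768
~γ = 1 − 0.6300 = 0.3700
(ε | β) & ~γ = a·b on (0.3768, 0.3700) = 0.1394
~ε = 1 − 0.1800 = 0.8200
α | ~ε = a + b − a·b on (0.7000, 0.8200) = 0.9460
(α | ~ε) | β = a + b − a·b on (0.9460, 0.2400) = 0.9590
~((α | ~ε) | β) = 1 − 0.9590 = 0.0410
((ε | β) & ~γ) | ~((α | ~ε) | β) = a + b − a·b on (0.1394, 0.0410) = 0.1747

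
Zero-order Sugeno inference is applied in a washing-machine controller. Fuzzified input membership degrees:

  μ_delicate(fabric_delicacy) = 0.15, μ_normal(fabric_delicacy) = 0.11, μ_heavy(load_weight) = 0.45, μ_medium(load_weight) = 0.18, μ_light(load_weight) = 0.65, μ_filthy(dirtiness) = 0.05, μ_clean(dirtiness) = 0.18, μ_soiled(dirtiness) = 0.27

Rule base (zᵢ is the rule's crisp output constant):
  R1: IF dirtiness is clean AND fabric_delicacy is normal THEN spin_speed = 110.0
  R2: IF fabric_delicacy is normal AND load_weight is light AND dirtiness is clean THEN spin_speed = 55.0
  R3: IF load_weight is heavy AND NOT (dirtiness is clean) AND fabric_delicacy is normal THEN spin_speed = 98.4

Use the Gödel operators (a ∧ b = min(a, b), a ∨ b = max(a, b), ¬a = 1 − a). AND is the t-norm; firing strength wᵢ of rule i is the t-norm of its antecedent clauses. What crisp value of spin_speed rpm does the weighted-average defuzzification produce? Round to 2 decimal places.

R1 (z=110.0): clean=0.18, normal=0.11; AND[min(a, b)] → w = 0.11
R2 (z=55.0): normal=0.11, light=0.65, clean=0.18; AND[min(a, b)] → w = 0.11
R3 (z=98.4): heavy=0.45, ¬clean=1−0.18=0.82, normal=0.11; AND[min(a, b)] → w = 0.11
Weighted average = (0.11·110.0 + 0.11·55.0 + 0.11·98.4) / (0.11 + 0.11 + 0.11)
  = 28.9740 / 0.3300 = 87.80

87.80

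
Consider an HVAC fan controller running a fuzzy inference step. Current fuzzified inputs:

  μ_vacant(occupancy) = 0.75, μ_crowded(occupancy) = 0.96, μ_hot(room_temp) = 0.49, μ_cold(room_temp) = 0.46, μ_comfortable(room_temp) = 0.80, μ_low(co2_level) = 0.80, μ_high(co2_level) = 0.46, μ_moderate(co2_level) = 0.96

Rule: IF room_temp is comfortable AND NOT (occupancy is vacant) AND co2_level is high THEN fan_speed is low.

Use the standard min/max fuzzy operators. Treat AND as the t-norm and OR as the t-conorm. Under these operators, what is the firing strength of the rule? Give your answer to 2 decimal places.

firing strength: comfortable=0.80, ¬vacant=1−0.75=0.25, high=0.46; AND[min(a, b)] → w = 0.25

0.25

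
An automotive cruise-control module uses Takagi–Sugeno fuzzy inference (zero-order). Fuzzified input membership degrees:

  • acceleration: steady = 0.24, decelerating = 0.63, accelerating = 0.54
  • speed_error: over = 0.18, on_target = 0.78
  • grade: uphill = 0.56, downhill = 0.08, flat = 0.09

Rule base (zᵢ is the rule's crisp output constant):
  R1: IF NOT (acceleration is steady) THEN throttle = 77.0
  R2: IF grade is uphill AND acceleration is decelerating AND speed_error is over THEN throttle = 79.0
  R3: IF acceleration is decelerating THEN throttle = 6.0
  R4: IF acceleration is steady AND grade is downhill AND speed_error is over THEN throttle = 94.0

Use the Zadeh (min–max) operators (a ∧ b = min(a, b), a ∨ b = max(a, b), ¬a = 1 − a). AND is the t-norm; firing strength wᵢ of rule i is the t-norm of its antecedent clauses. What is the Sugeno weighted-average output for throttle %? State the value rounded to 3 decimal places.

50.933

R1 (z=77.0): ¬steady=1−0.24=0.76 → w = 0.76
R2 (z=79.0): uphill=0.56, decelerating=0.63, over=0.18; AND[min(a, b)] → w = 0.18
R3 (z=6.0): decelerating=0.63 → w = 0.63
R4 (z=94.0): steady=0.24, downhill=0.08, over=0.18; AND[min(a, b)] → w = 0.08
Weighted average = (0.76·77.0 + 0.18·79.0 + 0.63·6.0 + 0.08·94.0) / (0.76 + 0.18 + 0.63 + 0.08)
  = 84.0400 / 1.6500 = 50.933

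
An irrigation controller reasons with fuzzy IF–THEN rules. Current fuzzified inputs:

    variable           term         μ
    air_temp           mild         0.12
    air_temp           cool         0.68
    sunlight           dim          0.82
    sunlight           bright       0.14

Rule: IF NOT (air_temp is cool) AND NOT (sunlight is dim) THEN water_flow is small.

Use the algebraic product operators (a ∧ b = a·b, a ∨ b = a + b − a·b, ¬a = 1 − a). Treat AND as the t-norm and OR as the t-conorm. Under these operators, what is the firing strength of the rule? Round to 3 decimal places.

0.058

firing strength: ¬cool=1−0.68=0.32, ¬dim=1−0.82=0.18; AND[a·b] → w = 0.0576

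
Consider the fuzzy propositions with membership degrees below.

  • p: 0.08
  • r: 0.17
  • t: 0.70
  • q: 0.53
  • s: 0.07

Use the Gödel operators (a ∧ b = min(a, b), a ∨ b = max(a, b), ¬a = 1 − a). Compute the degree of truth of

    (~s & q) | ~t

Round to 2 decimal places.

0.53

~s = 1 − 0.07 = 0.93
~s & q = min(a, b) on (0.93, 0.53) = 0.53
~t = 1 − 0.70 = 0.30
(~s & q) | ~t = max(a, b) on (0.53, 0.30) = 0.53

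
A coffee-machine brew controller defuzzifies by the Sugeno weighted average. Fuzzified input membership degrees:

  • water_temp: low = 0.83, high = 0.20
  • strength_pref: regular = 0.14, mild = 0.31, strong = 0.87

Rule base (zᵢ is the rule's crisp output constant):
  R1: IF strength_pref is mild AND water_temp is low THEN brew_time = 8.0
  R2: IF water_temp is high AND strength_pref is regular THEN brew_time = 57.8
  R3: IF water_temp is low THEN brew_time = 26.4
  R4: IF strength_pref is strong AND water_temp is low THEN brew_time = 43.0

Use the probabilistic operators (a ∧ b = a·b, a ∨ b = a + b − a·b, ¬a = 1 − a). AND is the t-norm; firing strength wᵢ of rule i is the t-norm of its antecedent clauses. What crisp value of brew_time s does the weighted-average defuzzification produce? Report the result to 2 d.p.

R1 (z=8.0): mild=0.31, low=0.83; AND[a·b] → w = 0.2573
R2 (z=57.8): high=0.20, regular=0.14; AND[a·b] → w = 0.0280
R3 (z=26.4): low=0.83 → w = 0.8300
R4 (z=43.0): strong=0.87, low=0.83; AND[a·b] → w = 0.7221
Weighted average = (0.2573·8.0 + 0.0280·57.8 + 0.8300·26.4 + 0.7221·43.0) / (0.2573 + 0.0280 + 0.8300 + 0.7221)
  = 56.6391 / 1.8374 = 30.83

30.83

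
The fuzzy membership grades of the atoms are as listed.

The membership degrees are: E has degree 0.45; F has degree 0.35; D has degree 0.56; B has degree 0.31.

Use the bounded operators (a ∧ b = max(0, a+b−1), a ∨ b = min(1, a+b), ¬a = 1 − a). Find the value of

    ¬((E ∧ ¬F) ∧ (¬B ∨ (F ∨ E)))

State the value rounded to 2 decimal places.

0.90

¬F = 1 − 0.35 = 0.65
E ∧ ¬F = max(0, a+b−1) on (0.45, 0.65) = 0.10
¬B = 1 − 0.31 = 0.69
F ∨ E = min(1, a+b) on (0.35, 0.45) = 0.80
¬B ∨ (F ∨ E) = min(1, a+b) on (0.69, 0.80) = 1.00
(E ∧ ¬F) ∧ (¬B ∨ (F ∨ E)) = max(0, a+b−1) on (0.10, 1.00) = 0.10
¬((E ∧ ¬F) ∧ (¬B ∨ (F ∨ E))) = 1 − 0.10 = 0.90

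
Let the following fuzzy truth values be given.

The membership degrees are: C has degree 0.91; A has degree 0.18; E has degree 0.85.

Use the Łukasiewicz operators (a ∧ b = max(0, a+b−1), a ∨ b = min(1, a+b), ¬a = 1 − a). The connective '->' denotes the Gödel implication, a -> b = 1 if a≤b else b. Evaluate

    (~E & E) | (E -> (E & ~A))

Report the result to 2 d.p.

~E = 1 − 0.85 = 0.15
~E & E = max(0, a+b−1) on (0.15, 0.85) = 0.00
~A = 1 − 0.18 = 0.82
E & ~A = max(0, a+b−1) on (0.85, 0.82) = 0.67
E -> (E & ~A)  [Gödel: 1 if a≤b else b] with a=0.85, b=0.67 → 0.67
(~E & E) | (E -> (E & ~A)) = min(1, a+b) on (0.00, 0.67) = 0.67

0.67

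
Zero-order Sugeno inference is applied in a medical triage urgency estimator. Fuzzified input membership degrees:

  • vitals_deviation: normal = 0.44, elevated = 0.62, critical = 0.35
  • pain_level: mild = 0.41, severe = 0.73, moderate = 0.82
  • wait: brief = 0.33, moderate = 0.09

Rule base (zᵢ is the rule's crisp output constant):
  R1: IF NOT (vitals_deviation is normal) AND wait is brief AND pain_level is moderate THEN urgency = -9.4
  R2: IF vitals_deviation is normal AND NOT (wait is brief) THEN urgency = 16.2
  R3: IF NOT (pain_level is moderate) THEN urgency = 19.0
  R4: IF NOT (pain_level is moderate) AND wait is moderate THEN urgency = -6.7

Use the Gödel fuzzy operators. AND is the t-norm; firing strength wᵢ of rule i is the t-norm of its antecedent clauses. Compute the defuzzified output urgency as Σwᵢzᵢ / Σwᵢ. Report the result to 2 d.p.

6.58

R1 (z=-9.4): ¬normal=1−0.44=0.56, brief=0.33, moderate=0.82; AND[min(a, b)] → w = 0.33
R2 (z=16.2): normal=0.44, ¬brief=1−0.33=0.67; AND[min(a, b)] → w = 0.44
R3 (z=19.0): ¬moderate=1−0.82=0.18 → w = 0.18
R4 (z=-6.7): ¬moderate=1−0.82=0.18, moderate=0.09; AND[min(a, b)] → w = 0.09
Weighted average = (0.33·-9.4 + 0.44·16.2 + 0.18·19.0 + 0.09·-6.7) / (0.33 + 0.44 + 0.18 + 0.09)
  = 6.8430 / 1.0400 = 6.58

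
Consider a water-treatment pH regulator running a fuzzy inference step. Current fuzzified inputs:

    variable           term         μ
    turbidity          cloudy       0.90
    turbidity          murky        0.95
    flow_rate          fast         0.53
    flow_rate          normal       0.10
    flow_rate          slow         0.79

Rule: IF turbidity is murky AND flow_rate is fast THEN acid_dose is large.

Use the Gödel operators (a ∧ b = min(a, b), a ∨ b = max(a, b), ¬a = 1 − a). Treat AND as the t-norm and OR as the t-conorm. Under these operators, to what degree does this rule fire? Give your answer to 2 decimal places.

0.53

firing strength: murky=0.95, fast=0.53; AND[min(a, b)] → w = 0.53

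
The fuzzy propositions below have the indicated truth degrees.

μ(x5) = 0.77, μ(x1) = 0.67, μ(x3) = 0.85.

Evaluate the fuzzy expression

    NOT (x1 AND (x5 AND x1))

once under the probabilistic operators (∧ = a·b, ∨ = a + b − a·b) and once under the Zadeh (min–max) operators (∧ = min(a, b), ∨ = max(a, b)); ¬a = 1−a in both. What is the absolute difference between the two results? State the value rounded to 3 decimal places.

Under probabilistic:
  x5 AND x1 = a·b on (0.7700, 0.6700) = 0.5159
  x1 AND (x5 AND x1) = a·b on (0.6700, 0.5159) = 0.3457
  NOT (x1 AND (x5 AND x1)) = 1 − 0.3457 = 0.6543
  → value = 0.6543
Under Zadeh (min–max):
  x5 AND x1 = min(a, b) on (0.77, 0.67) = 0.67
  x1 AND (x5 AND x1) = min(a, b) on (0.67, 0.67) = 0.67
  NOT (x1 AND (x5 AND x1)) = 1 − 0.67 = 0.33
  → value = 0.3300
|0.6543 − 0.3300| = 0.324

0.324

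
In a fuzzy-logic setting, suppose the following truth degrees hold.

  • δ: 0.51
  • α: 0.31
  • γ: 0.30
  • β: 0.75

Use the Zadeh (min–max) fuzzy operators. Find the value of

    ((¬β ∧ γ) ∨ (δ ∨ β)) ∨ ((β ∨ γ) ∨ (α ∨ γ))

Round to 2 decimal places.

0.75

¬β = 1 − 0.75 = 0.25
¬β ∧ γ = min(a, b) on (0.25, 0.30) = 0.25
δ ∨ β = max(a, b) on (0.51, 0.75) = 0.75
(¬β ∧ γ) ∨ (δ ∨ β) = max(a, b) on (0.25, 0.75) = 0.75
β ∨ γ = max(a, b) on (0.75, 0.30) = 0.75
α ∨ γ = max(a, b) on (0.31, 0.30) = 0.31
(β ∨ γ) ∨ (α ∨ γ) = max(a, b) on (0.75, 0.31) = 0.75
((¬β ∧ γ) ∨ (δ ∨ β)) ∨ ((β ∨ γ) ∨ (α ∨ γ)) = max(a, b) on (0.75, 0.75) = 0.75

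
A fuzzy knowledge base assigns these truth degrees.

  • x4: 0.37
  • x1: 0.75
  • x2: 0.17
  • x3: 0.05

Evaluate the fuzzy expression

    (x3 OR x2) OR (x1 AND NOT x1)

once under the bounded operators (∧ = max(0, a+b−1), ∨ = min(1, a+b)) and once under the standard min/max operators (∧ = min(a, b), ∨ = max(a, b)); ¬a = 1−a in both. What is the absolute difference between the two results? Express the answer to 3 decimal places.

Under bounded:
  x3 OR x2 = min(1, a+b) on (0.05, 0.17) = 0.22
  NOT x1 = 1 − 0.75 = 0.25
  x1 AND NOT x1 = max(0, a+b−1) on (0.75, 0.25) = 0.00
  (x3 OR x2) OR (x1 AND NOT x1) = min(1, a+b) on (0.22, 0.00) = 0.22
  → value = 0.2200
Under standard min/max:
  x3 OR x2 = max(a, b) on (0.05, 0.17) = 0.17
  NOT x1 = 1 − 0.75 = 0.25
  x1 AND NOT x1 = min(a, b) on (0.75, 0.25) = 0.25
  (x3 OR x2) OR (x1 AND NOT x1) = max(a, b) on (0.17, 0.25) = 0.25
  → value = 0.2500
|0.2200 − 0.2500| = 0.030

0.030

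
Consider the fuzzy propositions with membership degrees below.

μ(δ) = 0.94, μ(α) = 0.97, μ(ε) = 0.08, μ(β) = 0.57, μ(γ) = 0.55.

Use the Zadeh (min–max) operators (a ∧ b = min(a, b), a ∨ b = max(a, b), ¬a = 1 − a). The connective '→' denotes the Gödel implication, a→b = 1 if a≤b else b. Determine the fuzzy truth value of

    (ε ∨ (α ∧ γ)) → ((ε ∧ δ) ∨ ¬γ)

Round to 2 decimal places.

0.45

α ∧ γ = min(a, b) on (0.97, 0.55) = 0.55
ε ∨ (α ∧ γ) = max(a, b) on (0.08, 0.55) = 0.55
ε ∧ δ = min(a, b) on (0.08, 0.94) = 0.08
¬γ = 1 − 0.55 = 0.45
(ε ∧ δ) ∨ ¬γ = max(a, b) on (0.08, 0.45) = 0.45
(ε ∨ (α ∧ γ)) → ((ε ∧ δ) ∨ ¬γ)  [Gödel: 1 if a≤b else b] with a=0.55, b=0.45 → 0.45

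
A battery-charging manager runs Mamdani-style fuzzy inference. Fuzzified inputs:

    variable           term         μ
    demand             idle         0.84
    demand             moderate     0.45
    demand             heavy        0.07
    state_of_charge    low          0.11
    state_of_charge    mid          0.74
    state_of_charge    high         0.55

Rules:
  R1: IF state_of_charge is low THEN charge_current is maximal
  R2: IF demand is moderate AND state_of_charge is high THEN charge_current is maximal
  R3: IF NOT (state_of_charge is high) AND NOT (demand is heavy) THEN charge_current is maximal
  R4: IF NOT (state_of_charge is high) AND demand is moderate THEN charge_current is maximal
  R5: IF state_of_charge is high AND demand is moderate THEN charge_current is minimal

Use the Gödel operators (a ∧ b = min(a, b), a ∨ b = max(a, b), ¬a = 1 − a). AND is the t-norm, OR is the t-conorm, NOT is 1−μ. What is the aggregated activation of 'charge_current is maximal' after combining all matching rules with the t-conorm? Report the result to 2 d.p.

0.45

R1: low=0.11 → w = 0.11
R2: moderate=0.45, high=0.55; AND[min(a, b)] → w = 0.45
R3: ¬high=1−0.55=0.45, ¬heavy=1−0.07=0.93; AND[min(a, b)] → w = 0.45
R4: ¬high=1−0.55=0.45, moderate=0.45; AND[min(a, b)] → w = 0.45
R5: high=0.55, moderate=0.45; AND[min(a, b)] → w = 0.45
Rules with consequent 'maximal': {R1, R2, R3, R4} → strengths 0.11, 0.45, 0.45, 0.45
Aggregate via t-conorm [max(a, b)]: 0.45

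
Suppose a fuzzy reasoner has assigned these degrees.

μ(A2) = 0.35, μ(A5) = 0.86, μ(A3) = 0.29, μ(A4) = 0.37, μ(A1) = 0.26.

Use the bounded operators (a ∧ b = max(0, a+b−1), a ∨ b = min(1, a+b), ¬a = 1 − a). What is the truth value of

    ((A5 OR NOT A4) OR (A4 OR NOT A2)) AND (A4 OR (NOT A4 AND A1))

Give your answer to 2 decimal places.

0.37

NOT A4 = 1 − 0.37 = 0.63
A5 OR NOT A4 = min(1, a+b) on (0.86, 0.63) = 1.00
NOT A2 = 1 − 0.35 = 0.65
A4 OR NOT A2 = min(1, a+b) on (0.37, 0.65) = 1.00
(A5 OR NOT A4) OR (A4 OR NOT A2) = min(1, a+b) on (1.00, 1.00) = 1.00
NOT A4 = 1 − 0.37 = 0.63
NOT A4 AND A1 = max(0, a+b−1) on (0.63, 0.26) = 0.00
A4 OR (NOT A4 AND A1) = min(1, a+b) on (0.37, 0.00) = 0.37
((A5 OR NOT A4) OR (A4 OR NOT A2)) AND (A4 OR (NOT A4 AND A1)) = max(0, a+b−1) on (1.00, 0.37) = 0.37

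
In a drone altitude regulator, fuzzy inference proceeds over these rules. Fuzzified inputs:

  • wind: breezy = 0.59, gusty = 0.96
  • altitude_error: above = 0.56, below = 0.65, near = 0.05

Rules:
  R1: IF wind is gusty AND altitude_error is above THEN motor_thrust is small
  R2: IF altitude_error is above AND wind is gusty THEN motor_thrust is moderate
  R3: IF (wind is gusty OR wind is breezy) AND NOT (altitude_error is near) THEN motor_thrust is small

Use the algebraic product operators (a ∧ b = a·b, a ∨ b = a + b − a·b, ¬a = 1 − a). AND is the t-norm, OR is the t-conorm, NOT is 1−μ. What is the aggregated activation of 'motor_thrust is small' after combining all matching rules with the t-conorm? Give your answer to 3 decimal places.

R1: gusty=0.96, above=0.56; AND[a·b] → w = 0.5376
R2: above=0.56, gusty=0.96; AND[a·b] → w = 0.5376
R3: (gusty=0.96 OR breezy=0.59) = 0.9836; AND[a·b] with ¬near=1−0.05=0.95 → w = 0.9344
Rules with consequent 'small': {R1, R3} → strengths 0.5376, 0.9344
Aggregate via t-conorm [a + b − a·b]: 0.9697

0.970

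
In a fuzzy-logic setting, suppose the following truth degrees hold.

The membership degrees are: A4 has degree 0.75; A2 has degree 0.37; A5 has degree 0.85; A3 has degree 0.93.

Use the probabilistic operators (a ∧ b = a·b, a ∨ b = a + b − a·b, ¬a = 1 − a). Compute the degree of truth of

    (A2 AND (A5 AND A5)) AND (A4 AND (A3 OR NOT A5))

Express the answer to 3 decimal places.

0.189

A5 AND A5 = a·b on (0.8500, 0.8500) = 0.7225
A2 AND (A5 AND A5) = a·b on (0.3700, 0.7225) = 0.2673
NOT A5 = 1 − 0.8500 = 0.1500
A3 OR NOT A5 = a + b − a·b on (0.9300, 0.1500) = 0.9405
A4 AND (A3 OR NOT A5) = a·b on (0.7500, 0.9405) = 0.7054
(A2 AND (A5 AND A5)) AND (A4 AND (A3 OR NOT A5)) = a·b on (0.2673, 0.7054) = 0.1886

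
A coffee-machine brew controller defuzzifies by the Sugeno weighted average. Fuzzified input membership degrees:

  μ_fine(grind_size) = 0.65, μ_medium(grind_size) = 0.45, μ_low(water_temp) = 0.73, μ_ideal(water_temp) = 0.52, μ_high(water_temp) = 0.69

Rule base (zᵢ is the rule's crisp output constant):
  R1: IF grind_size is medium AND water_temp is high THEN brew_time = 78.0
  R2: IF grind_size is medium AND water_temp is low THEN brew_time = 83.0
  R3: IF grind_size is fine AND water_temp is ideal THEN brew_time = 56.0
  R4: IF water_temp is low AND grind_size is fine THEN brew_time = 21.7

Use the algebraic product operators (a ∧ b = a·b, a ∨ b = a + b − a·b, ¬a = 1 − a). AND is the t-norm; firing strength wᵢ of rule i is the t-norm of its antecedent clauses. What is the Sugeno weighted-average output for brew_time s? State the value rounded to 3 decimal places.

R1 (z=78.0): medium=0.45, high=0.69; AND[a·b] → w = 0.3105
R2 (z=83.0): medium=0.45, low=0.73; AND[a·b] → w = 0.3285
R3 (z=56.0): fine=0.65, ideal=0.52; AND[a·b] → w = 0.3380
R4 (z=21.7): low=0.73, fine=0.65; AND[a·b] → w = 0.4745
Weighted average = (0.3105·78.0 + 0.3285·83.0 + 0.3380·56.0 + 0.4745·21.7) / (0.3105 + 0.3285 + 0.3380 + 0.4745)
  = 80.7092 / 1.4515 = 55.604

55.604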